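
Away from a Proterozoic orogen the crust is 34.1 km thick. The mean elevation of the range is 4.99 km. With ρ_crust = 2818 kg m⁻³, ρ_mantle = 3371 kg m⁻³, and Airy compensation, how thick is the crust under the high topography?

64.5 km

Root depth r = h ρ_c / (ρ_m − ρ_c) = 4.99 km × 2818 / 553 = 25.43 km.
Total thickness = T + h + r = 34.1 km + 4.99 km + 25.43 km = 64.5 km.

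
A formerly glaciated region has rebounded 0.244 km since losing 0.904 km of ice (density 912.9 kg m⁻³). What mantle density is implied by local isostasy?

3380 kg m⁻³

ρ_m = ρ_ice t / u = 912.9 × 0.904 km/0.244 km = 3380 kg m⁻³.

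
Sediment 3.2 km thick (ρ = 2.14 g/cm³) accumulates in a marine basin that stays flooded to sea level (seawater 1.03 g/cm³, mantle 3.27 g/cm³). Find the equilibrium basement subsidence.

Submarine loading: the sediment displaces seawater, and the subsidence is in turn flooded, so s (ρ_m − ρ_w) = t (ρ_sed − ρ_w).
s = 3.2 km × (2.14 − 1.03) / (3.27 − 1.03) = 1.59 km.

1.59 km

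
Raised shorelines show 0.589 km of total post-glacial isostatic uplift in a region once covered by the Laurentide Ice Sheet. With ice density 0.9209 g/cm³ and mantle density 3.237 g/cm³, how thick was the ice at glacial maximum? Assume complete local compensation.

2.07 km

u = t ρ_ice/ρ_m → t = u ρ_m/ρ_ice = 0.589 km × 3.237/0.9209 = 2.07 km.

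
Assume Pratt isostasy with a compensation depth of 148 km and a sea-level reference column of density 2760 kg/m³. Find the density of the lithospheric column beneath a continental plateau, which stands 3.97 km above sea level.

2690 kg/m³

Pratt balance: ρ_ref D = ρ (D + h).
ρ = ρ_ref D/(D + h) = 2760 × 148 km/(148 km + 3.97 km) = 2690 kg/m³.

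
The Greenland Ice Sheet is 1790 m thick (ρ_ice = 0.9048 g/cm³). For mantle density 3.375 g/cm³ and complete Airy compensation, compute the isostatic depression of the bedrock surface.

480 m

Isostatic balance requires: the ice load ρ_ice t is balanced by mantle displaced below, ρ_m s.
s = t ρ_ice / ρ_m = 1790 m × 0.9048/3.375 = 480 m.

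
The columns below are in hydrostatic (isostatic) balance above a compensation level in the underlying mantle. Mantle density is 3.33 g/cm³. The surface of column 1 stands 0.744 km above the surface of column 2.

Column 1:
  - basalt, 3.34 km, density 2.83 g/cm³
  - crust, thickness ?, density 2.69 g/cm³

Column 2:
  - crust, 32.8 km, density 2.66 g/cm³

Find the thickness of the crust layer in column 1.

35.6 km

Take the compensation level at the base of the deeper column (depth z_c below the surface of column 1) and equate Σ ρ_i t_i down to z_c; mantle fills any gap and the z_c terms cancel.
Column 1: 3.34×2.83 + x×2.69 + (z_c − 3.34 − x)×3.33
Column 2: 0.744×0 + 32.8×2.66 + (z_c − 0.744 − 32.8)×3.33
The z_c×3.33 term appears on both sides and cancels. Collect the known terms of each column as K = Σ(ρt)_known − 3.33 × (depth of known layers): K_1 = 9.4522 − 3.33×3.34 = −1.67; K_2 = 87.248 − 3.33×(0.744 + 32.8) = −24.45352.
Balance: K_1 − x×(3.33 − 2.69) = K_2, so x = (K_1 − K_2)/(3.33 − 2.69) = 22.7835/0.64 = 35.6 km.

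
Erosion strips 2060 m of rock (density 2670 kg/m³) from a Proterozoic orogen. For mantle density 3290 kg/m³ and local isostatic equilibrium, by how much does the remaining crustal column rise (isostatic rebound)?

Unloading: uplift u = e ρ_c/ρ_m = 2060 m × 2670/3290 = 1670 m.

1670 m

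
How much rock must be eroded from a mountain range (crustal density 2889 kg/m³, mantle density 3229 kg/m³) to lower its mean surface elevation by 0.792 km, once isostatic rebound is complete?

7.52 km

Net drop Δ = e − u = e − e ρ_c/ρ_m = e (ρ_m − ρ_c)/ρ_m.
e = Δ ρ_m/(ρ_m − ρ_c) = 0.792 km × 3229/340 = 7.52 km.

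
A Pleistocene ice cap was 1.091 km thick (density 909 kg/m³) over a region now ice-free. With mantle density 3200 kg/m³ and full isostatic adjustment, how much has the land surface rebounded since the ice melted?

0.31 km

Removing the load lets mantle flow back in; uplift u satisfies ρ_ice t = ρ_m u.
u = t ρ_ice/ρ_m = 1.091 km × 909/3200 = 0.31 km.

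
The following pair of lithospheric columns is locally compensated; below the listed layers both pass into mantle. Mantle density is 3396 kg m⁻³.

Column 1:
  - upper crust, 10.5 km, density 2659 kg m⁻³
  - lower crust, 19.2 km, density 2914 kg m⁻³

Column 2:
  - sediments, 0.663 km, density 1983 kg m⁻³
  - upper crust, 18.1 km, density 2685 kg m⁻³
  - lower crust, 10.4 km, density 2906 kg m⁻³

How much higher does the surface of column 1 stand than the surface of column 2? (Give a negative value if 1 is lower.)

−0.562 km

For any compensation level in the mantle, the mantle terms cancel and isostasy reduces to e = (Σt_1 − Σt_2) − (Σ(ρt)_1 − Σ(ρt)_2) / ρ_m.
Σt_1 = 29.7 km; Σt_2 = 29.163 km; Σ(ρt)_1 = 83868.3; Σ(ρt)_2 = 80135.629 (in km·kg m⁻³).
e = (29.7 − 29.163) − (83868.3 − 80135.629) / 3396 = −0.562 km.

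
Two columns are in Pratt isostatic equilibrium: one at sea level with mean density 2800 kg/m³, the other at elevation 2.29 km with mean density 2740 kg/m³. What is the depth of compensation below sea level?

ρ_ref D = ρ (D + h) → D (ρ_ref − ρ) = ρ h.
D = ρ h/(ρ_ref − ρ) = 2740 × 2.29 km/(2800 − 2740) = 105 km.

105 km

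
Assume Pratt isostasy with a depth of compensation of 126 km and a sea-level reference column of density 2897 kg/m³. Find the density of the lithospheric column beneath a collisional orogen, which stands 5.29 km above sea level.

2780 kg/m³

Pratt balance: ρ_ref D = ρ (D + h).
ρ = ρ_ref D/(D + h) = 2897 × 126 km/(126 km + 5.29 km) = 2780 kg/m³.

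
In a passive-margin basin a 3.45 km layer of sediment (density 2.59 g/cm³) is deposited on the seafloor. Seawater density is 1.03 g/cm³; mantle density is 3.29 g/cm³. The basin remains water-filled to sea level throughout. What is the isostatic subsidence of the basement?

Submarine loading: the sediment displaces seawater, and the subsidence is in turn flooded, so s (ρ_m − ρ_w) = t (ρ_sed − ρ_w).
s = 3.45 km × (2.59 − 1.03) / (3.29 − 1.03) = 2.38 km.

2.38 km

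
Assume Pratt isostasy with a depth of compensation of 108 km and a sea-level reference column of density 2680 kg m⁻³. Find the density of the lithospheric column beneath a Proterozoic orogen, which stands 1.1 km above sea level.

2650 kg m⁻³

Pratt balance: ρ_ref D = ρ (D + h).
ρ = ρ_ref D/(D + h) = 2680 × 108 km/(108 km + 1.1 km) = 2650 kg m⁻³.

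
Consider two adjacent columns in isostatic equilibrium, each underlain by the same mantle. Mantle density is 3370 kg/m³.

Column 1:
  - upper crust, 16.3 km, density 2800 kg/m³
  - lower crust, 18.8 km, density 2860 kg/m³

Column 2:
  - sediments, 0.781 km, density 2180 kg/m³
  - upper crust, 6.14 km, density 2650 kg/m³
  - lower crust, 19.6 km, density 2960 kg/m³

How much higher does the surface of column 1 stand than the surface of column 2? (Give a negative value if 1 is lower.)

1.63 km

For any compensation level in the mantle, the mantle terms cancel and isostasy reduces to e = (Σt_1 − Σt_2) − (Σ(ρt)_1 − Σ(ρt)_2) / ρ_m.
Σt_1 = 35.1 km; Σt_2 = 26.521 km; Σ(ρt)_1 = 99408; Σ(ρt)_2 = 75989.58 (in km·kg/m³).
e = (35.1 − 26.521) − (99408 − 75989.58) / 3370 = 1.63 km.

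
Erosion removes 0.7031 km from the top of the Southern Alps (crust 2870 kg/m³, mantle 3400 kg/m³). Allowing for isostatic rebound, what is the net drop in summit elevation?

Rebound u = e ρ_c/ρ_m = 0.7031 km × 2870/3400 = 0.5935 km.
Net surface drop = e − u = 0.7031 km − 0.5935 km = e (ρ_m − ρ_c)/ρ_m = 0.11 km.

0.11 km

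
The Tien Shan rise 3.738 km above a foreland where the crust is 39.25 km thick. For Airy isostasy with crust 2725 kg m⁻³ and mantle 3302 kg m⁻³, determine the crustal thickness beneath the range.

60.6 km

Root depth r = h ρ_c / (ρ_m − ρ_c) = 3.738 km × 2725 / 577 = 17.65 km.
Total thickness = T + h + r = 39.25 km + 3.738 km + 17.65 km = 60.6 km.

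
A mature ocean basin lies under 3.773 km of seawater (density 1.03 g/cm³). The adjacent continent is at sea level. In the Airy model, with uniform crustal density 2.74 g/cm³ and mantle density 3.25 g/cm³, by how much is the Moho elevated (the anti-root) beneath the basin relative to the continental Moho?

Equating mass per unit area of the two columns: replacing crust with seawater at the top is compensated by replacing crust with mantle at the base: d (ρ_c − ρ_w) = a (ρ_m − ρ_c).
a = d (ρ_c − ρ_w)/(ρ_m − ρ_c) = 3.773 km × 1.71/0.51 = 12.7 km.

12.7 km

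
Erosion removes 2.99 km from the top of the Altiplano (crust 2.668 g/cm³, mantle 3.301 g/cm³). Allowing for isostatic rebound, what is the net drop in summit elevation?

Rebound u = e ρ_c/ρ_m = 2.99 km × 2.668/3.301 = 2.417 km.
Net surface drop = e − u = 2.99 km − 2.417 km = e (ρ_m − ρ_c)/ρ_m = 0.573 km.

0.573 km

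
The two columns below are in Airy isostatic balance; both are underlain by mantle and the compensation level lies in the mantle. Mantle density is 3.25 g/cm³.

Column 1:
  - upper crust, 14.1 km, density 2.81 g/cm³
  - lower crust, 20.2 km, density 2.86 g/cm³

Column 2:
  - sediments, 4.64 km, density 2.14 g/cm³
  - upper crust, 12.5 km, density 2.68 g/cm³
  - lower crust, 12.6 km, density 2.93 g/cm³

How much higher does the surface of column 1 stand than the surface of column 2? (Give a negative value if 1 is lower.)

For any compensation level in the mantle, the mantle terms cancel and isostasy reduces to e = (Σt_1 − Σt_2) − (Σ(ρt)_1 − Σ(ρt)_2) / ρ_m.
Σt_1 = 34.3 km; Σt_2 = 29.74 km; Σ(ρt)_1 = 97.393; Σ(ρt)_2 = 80.3476 (in km·g/cm³).
e = (34.3 − 29.74) − (97.393 − 80.3476) / 3.25 = −0.685 km.

−0.685 km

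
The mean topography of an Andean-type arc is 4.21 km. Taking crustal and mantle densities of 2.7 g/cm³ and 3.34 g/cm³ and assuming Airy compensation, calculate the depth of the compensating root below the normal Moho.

17.8 km

Balancing pressure at the compensation depth: the weight of the topography is balanced by the buoyancy of the root, ρ_c h = (ρ_m − ρ_c) r.
r = h · ρ_c / (ρ_m − ρ_c) = 4.21 km × 2.7 / (3.34 − 2.7) = 17.8 km.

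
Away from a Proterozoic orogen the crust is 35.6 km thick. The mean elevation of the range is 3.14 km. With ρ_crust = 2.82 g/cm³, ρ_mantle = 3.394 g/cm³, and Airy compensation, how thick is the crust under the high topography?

54.2 km

Root depth r = h ρ_c / (ρ_m − ρ_c) = 3.14 km × 2.82 / 0.574 = 15.43 km.
Total thickness = T + h + r = 35.6 km + 3.14 km + 15.43 km = 54.2 km.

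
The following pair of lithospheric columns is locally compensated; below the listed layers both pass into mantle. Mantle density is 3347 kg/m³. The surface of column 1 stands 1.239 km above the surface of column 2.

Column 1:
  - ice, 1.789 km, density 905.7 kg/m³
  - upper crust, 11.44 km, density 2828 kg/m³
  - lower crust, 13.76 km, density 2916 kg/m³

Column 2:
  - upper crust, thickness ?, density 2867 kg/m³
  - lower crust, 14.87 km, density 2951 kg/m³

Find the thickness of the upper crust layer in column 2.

12.9 km

Take the compensation level at the base of the deeper column (depth z_c below the surface of column 1) and equate Σ ρ_i t_i down to z_c; mantle fills any gap and the z_c terms cancel.
Column 1: 1.789×905.7 + 11.44×2828 + 13.76×2916 + (z_c − 26.989)×3347
Column 2: 1.239×0 + x×2867 + 14.87×2951 + (z_c − 1.239 − 14.87 − x)×3347
The z_c×3347 term appears on both sides and cancels. Collect the known terms of each column as K = Σ(ρt)_known − 3347 × (depth of known layers): K_1 = 74096.7773 − 3347×26.989 = −16235.4057; K_2 = 43881.37 − 3347×(1.239 + 14.87) = −10035.453.
Balance: K_1 = K_2 − x×(3347 − 2867), so x = (K_2 − K_1)/(3347 − 2867) = 6199.95/480 = 12.9 km.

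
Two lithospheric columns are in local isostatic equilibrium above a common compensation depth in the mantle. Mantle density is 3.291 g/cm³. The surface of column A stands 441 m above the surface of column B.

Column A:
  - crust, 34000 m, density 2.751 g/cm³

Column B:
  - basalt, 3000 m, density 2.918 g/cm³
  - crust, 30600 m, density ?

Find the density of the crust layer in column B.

Take the compensation level at the base of the deeper column (depth z_c below the surface of column A) and equate Σ ρ_i t_i down to z_c; mantle fills any gap and the z_c terms cancel.
Column A: 34000×2.751 + (z_c − 34000)×3.291
Column B: 441×0 + 3000×2.918 + 30600×ρ + (z_c − 441 − 33600)×3.291
The z_c×3.291 term appears on both sides and cancels. Collect the known terms of each column as K = Σ(ρt)_known − 3.291 × (depth of known layers): K_A = 93534 − 3.291×34000 = −18360; K_B = 8754 − 3.291×(441 + 33600) = −103274.931.
Balance: K_A = K_B + 30600×ρ, so ρ = (K_A − K_B)/30600 = 84914.9/30600 = 2.77 g/cm³.

2.77 g/cm³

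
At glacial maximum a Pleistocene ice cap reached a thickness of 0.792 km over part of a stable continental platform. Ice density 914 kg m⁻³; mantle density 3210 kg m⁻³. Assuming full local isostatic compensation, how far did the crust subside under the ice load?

Balancing pressure at the compensation depth: the ice load ρ_ice t is balanced by mantle displaced below, ρ_m s.
s = t ρ_ice / ρ_m = 0.792 km × 914/3210 = 0.226 km.

0.226 km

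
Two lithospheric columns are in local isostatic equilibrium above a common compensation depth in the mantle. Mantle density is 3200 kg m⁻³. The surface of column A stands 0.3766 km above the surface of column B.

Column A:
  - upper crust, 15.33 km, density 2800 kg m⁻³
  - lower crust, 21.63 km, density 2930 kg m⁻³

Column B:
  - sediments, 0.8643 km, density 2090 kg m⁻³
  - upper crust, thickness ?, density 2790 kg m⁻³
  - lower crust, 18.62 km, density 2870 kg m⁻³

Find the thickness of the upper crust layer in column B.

Take the compensation level at the base of the deeper column (depth z_c below the surface of column A) and equate Σ ρ_i t_i down to z_c; mantle fills any gap and the z_c terms cancel.
Column A: 15.33×2800 + 21.63×2930 + (z_c − 36.96)×3200
Column B: 0.3766×0 + 0.8643×2090 + x×2790 + 18.62×2870 + (z_c − 0.3766 − 19.4843 − x)×3200
The z_c×3200 term appears on both sides and cancels. Collect the known terms of each column as K = Σ(ρt)_known − 3200 × (depth of known layers): K_A = 106299.9 − 3200×36.96 = −11972.1; K_B = 55245.787 − 3200×(0.3766 + 19.4843) = −8309.093.
Balance: K_A = K_B − x×(3200 − 2790), so x = (K_B − K_A)/(3200 − 2790) = 3663.01/410 = 8.93 km.

8.93 km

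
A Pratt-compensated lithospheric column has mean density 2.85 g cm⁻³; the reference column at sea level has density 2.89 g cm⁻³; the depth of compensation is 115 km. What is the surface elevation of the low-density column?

1.61 km

ρ_ref D = ρ (D + h) → h = D (ρ_ref − ρ)/ρ.
h = 115 km × (2.89 − 2.85)/2.85 = 1.61 km.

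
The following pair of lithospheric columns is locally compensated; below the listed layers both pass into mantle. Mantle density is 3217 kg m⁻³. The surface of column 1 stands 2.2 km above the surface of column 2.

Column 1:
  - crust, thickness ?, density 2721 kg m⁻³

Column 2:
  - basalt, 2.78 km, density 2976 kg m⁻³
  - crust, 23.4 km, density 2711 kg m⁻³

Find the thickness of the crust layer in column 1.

Take the compensation level at the base of the deeper column (depth z_c below the surface of column 1) and equate Σ ρ_i t_i down to z_c; mantle fills any gap and the z_c terms cancel.
Column 1: x×2721 + (z_c − 0 − x)×3217
Column 2: 2.2×0 + 2.78×2976 + 23.4×2711 + (z_c − 2.2 − 26.18)×3217
The z_c×3217 term appears on both sides and cancels. Collect the known terms of each column as K = Σ(ρt)_known − 3217 × (depth of known layers): K_1 = 0 − 3217×0 = 0; K_2 = 71710.68 − 3217×(2.2 + 26.18) = −19587.78.
Balance: K_1 − x×(3217 − 2721) = K_2, so x = (K_1 − K_2)/(3217 − 2721) = 19587.8/496 = 39.5 km.

39.5 km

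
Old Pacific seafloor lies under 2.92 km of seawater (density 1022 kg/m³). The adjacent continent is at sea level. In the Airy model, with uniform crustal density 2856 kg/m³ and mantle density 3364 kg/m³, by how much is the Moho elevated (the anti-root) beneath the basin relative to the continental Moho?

10.5 km

By Archimedes' principle applied to the lithosphere: replacing crust with seawater at the top is compensated by replacing crust with mantle at the base: d (ρ_c − ρ_w) = a (ρ_m − ρ_c).
a = d (ρ_c − ρ_w)/(ρ_m − ρ_c) = 2.92 km × 1834/508 = 10.5 km.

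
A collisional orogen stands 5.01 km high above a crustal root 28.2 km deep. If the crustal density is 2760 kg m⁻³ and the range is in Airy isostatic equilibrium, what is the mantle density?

Airy balance: ρ_c h = (ρ_m − ρ_c) r → ρ_m = ρ_c (1 + h/r).
ρ_m = 2760 × (1 + 5.01 km/28.2 km) = 3250 kg m⁻³.

3250 kg m⁻³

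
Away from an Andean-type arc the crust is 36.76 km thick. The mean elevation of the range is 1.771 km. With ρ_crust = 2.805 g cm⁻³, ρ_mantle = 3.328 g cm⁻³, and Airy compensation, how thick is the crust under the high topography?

Root depth r = h ρ_c / (ρ_m − ρ_c) = 1.771 km × 2.805 / 0.523 = 9.498 km.
Total thickness = T + h + r = 36.76 km + 1.771 km + 9.498 km = 48 km.

48 km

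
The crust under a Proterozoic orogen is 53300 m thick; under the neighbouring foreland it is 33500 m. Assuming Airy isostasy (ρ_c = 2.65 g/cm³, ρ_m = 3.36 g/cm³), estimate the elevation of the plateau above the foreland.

4180 m

Excess crust Δ = 53300 m − 33500 m = 19800 m, split between elevation h and root r with h + r = Δ.
Airy balance ρ_c h = (ρ_m − ρ_c) r gives r = h ρ_c/(ρ_m − ρ_c), so h (1 + ρ_c/(ρ_m − ρ_c)) = Δ, i.e. h = Δ (ρ_m − ρ_c)/ρ_m.
h = 19800 m × 0.71/3.36 = 4180 m.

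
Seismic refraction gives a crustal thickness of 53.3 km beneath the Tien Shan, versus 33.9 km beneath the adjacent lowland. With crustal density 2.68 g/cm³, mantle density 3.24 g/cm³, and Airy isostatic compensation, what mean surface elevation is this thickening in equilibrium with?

3.35 km

Excess crust Δ = 53.3 km − 33.9 km = 19.4 km, split between elevation h and root r with h + r = Δ.
Airy balance ρ_c h = (ρ_m − ρ_c) r gives r = h ρ_c/(ρ_m − ρ_c), so h (1 + ρ_c/(ρ_m − ρ_c)) = Δ, i.e. h = Δ (ρ_m − ρ_c)/ρ_m.
h = 19.4 km × 0.56/3.24 = 3.35 km.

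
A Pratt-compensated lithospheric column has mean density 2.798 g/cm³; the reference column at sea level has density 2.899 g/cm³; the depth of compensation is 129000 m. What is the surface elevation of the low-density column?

4660 m

ρ_ref D = ρ (D + h) → h = D (ρ_ref − ρ)/ρ.
h = 129000 m × (2.899 − 2.798)/2.798 = 4660 m.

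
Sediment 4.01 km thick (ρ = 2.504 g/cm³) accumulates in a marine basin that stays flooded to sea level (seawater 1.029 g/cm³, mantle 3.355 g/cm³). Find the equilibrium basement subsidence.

2.54 km

Submarine loading: the sediment displaces seawater, and the subsidence is in turn flooded, so s (ρ_m − ρ_w) = t (ρ_sed − ρ_w).
s = 4.01 km × (2.504 − 1.029) / (3.355 − 1.029) = 2.54 km.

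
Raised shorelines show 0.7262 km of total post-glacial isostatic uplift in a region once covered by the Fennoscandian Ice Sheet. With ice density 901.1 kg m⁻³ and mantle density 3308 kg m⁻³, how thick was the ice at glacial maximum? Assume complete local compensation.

2.67 km

u = t ρ_ice/ρ_m → t = u ρ_m/ρ_ice = 0.7262 km × 3308/901.1 = 2.67 km.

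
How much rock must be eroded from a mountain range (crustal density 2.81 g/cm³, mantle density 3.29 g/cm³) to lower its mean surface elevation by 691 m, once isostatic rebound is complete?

4740 m

Net drop Δ = e − u = e − e ρ_c/ρ_m = e (ρ_m − ρ_c)/ρ_m.
e = Δ ρ_m/(ρ_m − ρ_c) = 691 m × 3.29/0.48 = 4740 m.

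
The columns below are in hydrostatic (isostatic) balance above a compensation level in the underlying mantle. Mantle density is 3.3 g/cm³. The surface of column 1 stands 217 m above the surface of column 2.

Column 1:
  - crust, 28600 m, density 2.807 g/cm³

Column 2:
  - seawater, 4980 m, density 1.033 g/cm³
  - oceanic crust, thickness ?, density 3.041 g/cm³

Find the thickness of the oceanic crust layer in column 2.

8090 m

Take the compensation level at the base of the deeper column (depth z_c below the surface of column 1) and equate Σ ρ_i t_i down to z_c; mantle fills any gap and the z_c terms cancel.
Column 1: 28600×2.807 + (z_c − 28600)×3.3
Column 2: 217×0 + 4980×1.033 + x×3.041 + (z_c − 217 − 4980 − x)×3.3
The z_c×3.3 term appears on both sides and cancels. Collect the known terms of each column as K = Σ(ρt)_known − 3.3 × (depth of known layers): K_1 = 80280.2 − 3.3×28600 = −14099.8; K_2 = 5144.34 − 3.3×(217 + 4980) = −12005.76.
Balance: K_1 = K_2 − x×(3.3 − 3.041), so x = (K_2 − K_1)/(3.3 − 3.041) = 2094.04/0.259 = 8090 m.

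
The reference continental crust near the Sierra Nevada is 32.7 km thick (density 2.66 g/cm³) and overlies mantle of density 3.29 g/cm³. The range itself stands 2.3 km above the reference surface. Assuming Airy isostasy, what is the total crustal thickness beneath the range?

44.7 km

Root depth r = h ρ_c / (ρ_m − ρ_c) = 2.3 km × 2.66 / 0.63 = 9.711 km.
Total thickness = T + h + r = 32.7 km + 2.3 km + 9.711 km = 44.7 km.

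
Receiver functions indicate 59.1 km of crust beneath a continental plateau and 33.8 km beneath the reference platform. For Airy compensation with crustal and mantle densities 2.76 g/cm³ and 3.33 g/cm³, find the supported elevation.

4.33 km

Excess crust Δ = 59.1 km − 33.8 km = 25.3 km, split between elevation h and root r with h + r = Δ.
Airy balance ρ_c h = (ρ_m − ρ_c) r gives r = h ρ_c/(ρ_m − ρ_c), so h (1 + ρ_c/(ρ_m − ρ_c)) = Δ, i.e. h = Δ (ρ_m − ρ_c)/ρ_m.
h = 25.3 km × 0.57/3.33 = 4.33 km.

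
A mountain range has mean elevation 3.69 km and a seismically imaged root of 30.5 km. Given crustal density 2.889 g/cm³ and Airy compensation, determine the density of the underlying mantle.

3.24 g/cm³

Airy balance: ρ_c h = (ρ_m − ρ_c) r → ρ_m = ρ_c (1 + h/r).
ρ_m = 2.889 × (1 + 3.69 km/30.5 km) = 3.24 g/cm³.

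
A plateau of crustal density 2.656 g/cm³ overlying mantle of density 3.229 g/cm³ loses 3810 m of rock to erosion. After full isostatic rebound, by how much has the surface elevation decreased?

676 m

Rebound u = e ρ_c/ρ_m = 3810 m × 2.656/3.229 = 3134 m.
Net surface drop = e − u = 3810 m − 3134 m = e (ρ_m − ρ_c)/ρ_m = 676 m.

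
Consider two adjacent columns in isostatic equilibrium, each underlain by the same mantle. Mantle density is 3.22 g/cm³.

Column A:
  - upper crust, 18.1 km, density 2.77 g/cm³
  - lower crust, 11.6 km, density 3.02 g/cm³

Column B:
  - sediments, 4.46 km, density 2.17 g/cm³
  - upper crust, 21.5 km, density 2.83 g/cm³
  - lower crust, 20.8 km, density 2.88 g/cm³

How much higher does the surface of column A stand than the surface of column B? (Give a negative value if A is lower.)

−3 km

For any compensation level in the mantle, the mantle terms cancel and isostasy reduces to e = (Σt_A − Σt_B) − (Σ(ρt)_A − Σ(ρt)_B) / ρ_m.
Σt_A = 29.7 km; Σt_B = 46.76 km; Σ(ρt)_A = 85.169; Σ(ρt)_B = 130.4272 (in km·g/cm³).
e = (29.7 − 46.76) − (85.169 − 130.4272) / 3.22 = −3 km.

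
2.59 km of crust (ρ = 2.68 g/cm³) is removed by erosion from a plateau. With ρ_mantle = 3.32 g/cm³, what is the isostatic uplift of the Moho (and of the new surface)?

Unloading: uplift u = e ρ_c/ρ_m = 2.59 km × 2.68/3.32 = 2.09 km.

2.09 km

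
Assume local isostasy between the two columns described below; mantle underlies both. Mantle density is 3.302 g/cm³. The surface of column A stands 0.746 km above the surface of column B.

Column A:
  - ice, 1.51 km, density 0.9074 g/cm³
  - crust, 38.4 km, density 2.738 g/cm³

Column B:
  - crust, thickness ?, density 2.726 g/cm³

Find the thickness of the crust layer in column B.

39.6 km

Take the compensation level at the base of the deeper column (depth z_c below the surface of column A) and equate Σ ρ_i t_i down to z_c; mantle fills any gap and the z_c terms cancel.
Column A: 1.51×0.9074 + 38.4×2.738 + (z_c − 39.91)×3.302
Column B: 0.746×0 + x×2.726 + (z_c − 0.746 − 0 − x)×3.302
The z_c×3.302 term appears on both sides and cancels. Collect the known terms of each column as K = Σ(ρt)_known − 3.302 × (depth of known layers): K_A = 106.509374 − 3.302×39.91 = −25.273446; K_B = 0 − 3.302×(0.746 + 0) = −2.463292.
Balance: K_A = K_B − x×(3.302 − 2.726), so x = (K_B − K_A)/(3.302 − 2.726) = 22.8102/0.576 = 39.6 km.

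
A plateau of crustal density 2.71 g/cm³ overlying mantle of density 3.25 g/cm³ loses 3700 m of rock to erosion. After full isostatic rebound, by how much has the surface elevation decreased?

Rebound u = e ρ_c/ρ_m = 3700 m × 2.71/3.25 = 3085 m.
Net surface drop = e − u = 3700 m − 3085 m = e (ρ_m − ρ_c)/ρ_m = 615 m.

615 m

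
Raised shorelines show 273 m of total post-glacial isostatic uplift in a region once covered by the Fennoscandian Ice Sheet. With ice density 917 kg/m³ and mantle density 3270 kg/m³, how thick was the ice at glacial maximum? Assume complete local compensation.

974 m

u = t ρ_ice/ρ_m → t = u ρ_m/ρ_ice = 273 m × 3270/917 = 974 m.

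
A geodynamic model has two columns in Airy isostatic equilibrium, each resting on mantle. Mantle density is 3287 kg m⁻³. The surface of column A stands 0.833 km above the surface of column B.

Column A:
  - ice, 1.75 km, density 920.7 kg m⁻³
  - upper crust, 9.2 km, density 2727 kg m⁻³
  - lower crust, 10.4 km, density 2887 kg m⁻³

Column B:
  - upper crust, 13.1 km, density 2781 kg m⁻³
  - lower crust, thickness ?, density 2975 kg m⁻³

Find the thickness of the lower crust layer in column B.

Take the compensation level at the base of the deeper column (depth z_c below the surface of column A) and equate Σ ρ_i t_i down to z_c; mantle fills any gap and the z_c terms cancel.
Column A: 1.75×920.7 + 9.2×2727 + 10.4×2887 + (z_c − 21.35)×3287
Column B: 0.833×0 + 13.1×2781 + x×2975 + (z_c − 0.833 − 13.1 − x)×3287
The z_c×3287 term appears on both sides and cancels. Collect the known terms of each column as K = Σ(ρt)_known − 3287 × (depth of known layers): K_A = 56724.425 − 3287×21.35 = −13453.025; K_B = 36431.1 − 3287×(0.833 + 13.1) = −9366.671.
Balance: K_A = K_B − x×(3287 − 2975), so x = (K_B − K_A)/(3287 − 2975) = 4086.35/312 = 13.1 km.

13.1 km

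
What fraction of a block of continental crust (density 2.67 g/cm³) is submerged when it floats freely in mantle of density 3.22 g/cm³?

0.829

Submerged fraction = ρ_obj/ρ_fluid = 2.67/3.22 = 0.829.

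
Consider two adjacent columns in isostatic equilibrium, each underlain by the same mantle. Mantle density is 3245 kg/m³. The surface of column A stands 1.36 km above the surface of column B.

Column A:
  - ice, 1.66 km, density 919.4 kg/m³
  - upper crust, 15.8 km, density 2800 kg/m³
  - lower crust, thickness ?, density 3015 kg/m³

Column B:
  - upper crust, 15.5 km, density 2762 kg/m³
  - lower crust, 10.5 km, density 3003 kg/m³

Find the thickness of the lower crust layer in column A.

15.4 km

Take the compensation level at the base of the deeper column (depth z_c below the surface of column A) and equate Σ ρ_i t_i down to z_c; mantle fills any gap and the z_c terms cancel.
Column A: 1.66×919.4 + 15.8×2800 + x×3015 + (z_c − 17.46 − x)×3245
Column B: 1.36×0 + 15.5×2762 + 10.5×3003 + (z_c − 1.36 − 26)×3245
The z_c×3245 term appears on both sides and cancels. Collect the known terms of each column as K = Σ(ρt)_known − 3245 × (depth of known layers): K_A = 45766.204 − 3245×17.46 = −10891.496; K_B = 74342.5 − 3245×(1.36 + 26) = −14440.7.
Balance: K_A − x×(3245 − 3015) = K_B, so x = (K_A − K_B)/(3245 − 3015) = 3549.2/230 = 15.4 km.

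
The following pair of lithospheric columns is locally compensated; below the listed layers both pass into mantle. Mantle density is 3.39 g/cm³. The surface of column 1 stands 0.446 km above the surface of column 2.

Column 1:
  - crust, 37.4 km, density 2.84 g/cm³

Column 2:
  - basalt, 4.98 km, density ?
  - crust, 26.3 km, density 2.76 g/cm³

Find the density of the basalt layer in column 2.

Take the compensation level at the base of the deeper column (depth z_c below the surface of column 1) and equate Σ ρ_i t_i down to z_c; mantle fills any gap and the z_c terms cancel.
Column 1: 37.4×2.84 + (z_c − 37.4)×3.39
Column 2: 0.446×0 + 4.98×ρ + 26.3×2.76 + (z_c − 0.446 − 31.28)×3.39
The z_c×3.39 term appears on both sides and cancels. Collect the known terms of each column as K = Σ(ρt)_known − 3.39 × (depth of known layers): K_1 = 106.216 − 3.39×37.4 = −20.57; K_2 = 72.588 − 3.39×(0.446 + 31.28) = −34.96314.
Balance: K_1 = K_2 + 4.98×ρ, so ρ = (K_1 − K_2)/4.98 = 14.3931/4.98 = 2.89 g/cm³.

2.89 g/cm³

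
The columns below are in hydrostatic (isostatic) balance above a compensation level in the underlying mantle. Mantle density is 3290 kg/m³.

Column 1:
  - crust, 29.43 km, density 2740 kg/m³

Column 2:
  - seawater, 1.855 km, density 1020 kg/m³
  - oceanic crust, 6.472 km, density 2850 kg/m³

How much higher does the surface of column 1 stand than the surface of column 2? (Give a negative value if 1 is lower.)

2.77 km

For any compensation level in the mantle, the mantle terms cancel and isostasy reduces to e = (Σt_1 − Σt_2) − (Σ(ρt)_1 − Σ(ρt)_2) / ρ_m.
Σt_1 = 29.43 km; Σt_2 = 8.327 km; Σ(ρt)_1 = 80638.2; Σ(ρt)_2 = 20337.3 (in km·kg/m³).
e = (29.43 − 8.327) − (80638.2 − 20337.3) / 3290 = 2.77 km.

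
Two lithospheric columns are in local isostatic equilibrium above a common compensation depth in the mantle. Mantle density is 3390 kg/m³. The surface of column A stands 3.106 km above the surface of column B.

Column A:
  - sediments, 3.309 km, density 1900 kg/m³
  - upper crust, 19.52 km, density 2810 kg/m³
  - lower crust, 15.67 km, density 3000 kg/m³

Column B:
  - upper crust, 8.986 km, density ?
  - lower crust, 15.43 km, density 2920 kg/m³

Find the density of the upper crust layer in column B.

Take the compensation level at the base of the deeper column (depth z_c below the surface of column A) and equate Σ ρ_i t_i down to z_c; mantle fills any gap and the z_c terms cancel.
Column A: 3.309×1900 + 19.52×2810 + 15.67×3000 + (z_c − 38.499)×3390
Column B: 3.106×0 + 8.986×ρ + 15.43×2920 + (z_c − 3.106 − 24.416)×3390
The z_c×3390 term appears on both sides and cancels. Collect the known terms of each column as K = Σ(ρt)_known − 3390 × (depth of known layers): K_A = 108148.3 − 3390×38.499 = −22363.31; K_B = 45055.6 − 3390×(3.106 + 24.416) = −48243.98.
Balance: K_A = K_B + 8.986×ρ, so ρ = (K_A − K_B)/8.986 = 25880.7/8.986 = 2880 kg/m³.

2880 kg/m³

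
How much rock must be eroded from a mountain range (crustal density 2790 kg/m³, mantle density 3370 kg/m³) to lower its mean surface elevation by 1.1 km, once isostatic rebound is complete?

Net drop Δ = e − u = e − e ρ_c/ρ_m = e (ρ_m − ρ_c)/ρ_m.
e = Δ ρ_m/(ρ_m − ρ_c) = 1.1 km × 3370/580 = 6.39 km.

6.39 km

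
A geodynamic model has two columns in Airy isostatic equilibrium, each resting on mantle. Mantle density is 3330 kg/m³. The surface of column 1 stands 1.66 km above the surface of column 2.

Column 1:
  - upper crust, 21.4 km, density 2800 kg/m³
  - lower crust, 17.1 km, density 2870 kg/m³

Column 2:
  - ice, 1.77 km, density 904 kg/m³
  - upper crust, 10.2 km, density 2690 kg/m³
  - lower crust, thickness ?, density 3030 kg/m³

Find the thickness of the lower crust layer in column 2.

9.53 km

Take the compensation level at the base of the deeper column (depth z_c below the surface of column 1) and equate Σ ρ_i t_i down to z_c; mantle fills any gap and the z_c terms cancel.
Column 1: 21.4×2800 + 17.1×2870 + (z_c − 38.5)×3330
Column 2: 1.66×0 + 1.77×904 + 10.2×2690 + x×3030 + (z_c − 1.66 − 11.97 − x)×3330
The z_c×3330 term appears on both sides and cancels. Collect the known terms of each column as K = Σ(ρt)_known − 3330 × (depth of known layers): K_1 = 108997 − 3330×38.5 = −19208; K_2 = 29038.08 − 3330×(1.66 + 11.97) = −16349.82.
Balance: K_1 = K_2 − x×(3330 − 3030), so x = (K_2 − K_1)/(3330 − 3030) = 2858.18/300 = 9.53 km.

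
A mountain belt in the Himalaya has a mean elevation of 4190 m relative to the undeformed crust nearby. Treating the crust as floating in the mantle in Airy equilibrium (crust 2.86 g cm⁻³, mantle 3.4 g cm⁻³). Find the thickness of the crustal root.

22200 m

By Archimedes' principle applied to the lithosphere: the weight of the topography is balanced by the buoyancy of the root, ρ_c h = (ρ_m − ρ_c) r.
r = h · ρ_c / (ρ_m − ρ_c) = 4190 m × 2.86 / (3.4 − 2.86) = 22200 m.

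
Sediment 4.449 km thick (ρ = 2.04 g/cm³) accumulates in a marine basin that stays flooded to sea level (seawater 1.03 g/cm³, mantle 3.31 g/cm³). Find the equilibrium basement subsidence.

Submarine loading: the sediment displaces seawater, and the subsidence is in turn flooded, so s (ρ_m − ρ_w) = t (ρ_sed − ρ_w).
s = 4.449 km × (2.04 − 1.03) / (3.31 − 1.03) = 1.97 km.

1.97 km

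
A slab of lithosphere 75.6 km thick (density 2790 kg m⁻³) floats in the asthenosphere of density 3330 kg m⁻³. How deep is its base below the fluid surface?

63.3 km

Draft d = t ρ_obj/ρ_fluid = 75.6 km × 2790/3330 = 63.3 km.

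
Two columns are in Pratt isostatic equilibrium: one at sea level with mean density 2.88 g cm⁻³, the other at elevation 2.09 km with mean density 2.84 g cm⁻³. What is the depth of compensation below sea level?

148 km

ρ_ref D = ρ (D + h) → D (ρ_ref − ρ) = ρ h.
D = ρ h/(ρ_ref − ρ) = 2.84 × 2.09 km/(2.88 − 2.84) = 148 km.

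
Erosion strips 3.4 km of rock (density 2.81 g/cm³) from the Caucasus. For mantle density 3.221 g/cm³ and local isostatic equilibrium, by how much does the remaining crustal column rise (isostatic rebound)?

Unloading: uplift u = e ρ_c/ρ_m = 3.4 km × 2.81/3.221 = 2.97 km.

2.97 km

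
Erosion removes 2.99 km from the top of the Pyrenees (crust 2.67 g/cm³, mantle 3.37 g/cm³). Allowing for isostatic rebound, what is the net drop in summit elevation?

0.621 km

Rebound u = e ρ_c/ρ_m = 2.99 km × 2.67/3.37 = 2.369 km.
Net surface drop = e − u = 2.99 km − 2.369 km = e (ρ_m − ρ_c)/ρ_m = 0.621 km.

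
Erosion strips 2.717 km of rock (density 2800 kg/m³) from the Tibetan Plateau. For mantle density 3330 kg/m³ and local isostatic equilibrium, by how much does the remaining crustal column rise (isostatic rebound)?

Unloading: uplift u = e ρ_c/ρ_m = 2.717 km × 2800/3330 = 2.28 km.

2.28 km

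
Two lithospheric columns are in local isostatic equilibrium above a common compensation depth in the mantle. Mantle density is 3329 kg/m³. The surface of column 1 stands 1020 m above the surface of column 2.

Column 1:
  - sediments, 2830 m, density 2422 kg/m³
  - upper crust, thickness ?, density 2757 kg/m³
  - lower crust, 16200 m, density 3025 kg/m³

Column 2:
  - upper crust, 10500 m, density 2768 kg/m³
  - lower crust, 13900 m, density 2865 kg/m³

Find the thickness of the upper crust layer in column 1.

Take the compensation level at the base of the deeper column (depth z_c below the surface of column 1) and equate Σ ρ_i t_i down to z_c; mantle fills any gap and the z_c terms cancel.
Column 1: 2830×2422 + x×2757 + 16200×3025 + (z_c − 19030 − x)×3329
Column 2: 1020×0 + 10500×2768 + 13900×2865 + (z_c − 1020 − 24400)×3329
The z_c×3329 term appears on both sides and cancels. Collect the known terms of each column as K = Σ(ρt)_known − 3329 × (depth of known layers): K_1 = 55859260 − 3329×19030 = −7491610; K_2 = 68887500 − 3329×(1020 + 24400) = −15735680.
Balance: K_1 − x×(3329 − 2757) = K_2, so x = (K_1 − K_2)/(3329 − 2757) = 8244070/572 = 14400 m.

14400 m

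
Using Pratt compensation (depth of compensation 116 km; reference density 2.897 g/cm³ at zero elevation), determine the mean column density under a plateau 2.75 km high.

Pratt balance: ρ_ref D = ρ (D + h).
ρ = ρ_ref D/(D + h) = 2.897 × 116 km/(116 km + 2.75 km) = 2.83 g/cm³.

2.83 g/cm³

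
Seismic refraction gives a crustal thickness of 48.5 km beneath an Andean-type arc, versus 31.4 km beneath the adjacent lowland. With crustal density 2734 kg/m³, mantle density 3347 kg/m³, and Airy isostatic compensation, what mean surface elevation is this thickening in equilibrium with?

Excess crust Δ = 48.5 km − 31.4 km = 17.1 km, split between elevation h and root r with h + r = Δ.
Airy balance ρ_c h = (ρ_m − ρ_c) r gives r = h ρ_c/(ρ_m − ρ_c), so h (1 + ρ_c/(ρ_m − ρ_c)) = Δ, i.e. h = Δ (ρ_m − ρ_c)/ρ_m.
h = 17.1 km × 613/3347 = 3.13 km.

3.13 km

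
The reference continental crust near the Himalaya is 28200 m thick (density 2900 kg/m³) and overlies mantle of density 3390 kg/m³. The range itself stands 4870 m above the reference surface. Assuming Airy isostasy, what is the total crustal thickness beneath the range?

61900 m

Root depth r = h ρ_c / (ρ_m − ρ_c) = 4870 m × 2900 / 490 = 28820 m.
Total thickness = T + h + r = 28200 m + 4870 m + 28820 m = 61900 m.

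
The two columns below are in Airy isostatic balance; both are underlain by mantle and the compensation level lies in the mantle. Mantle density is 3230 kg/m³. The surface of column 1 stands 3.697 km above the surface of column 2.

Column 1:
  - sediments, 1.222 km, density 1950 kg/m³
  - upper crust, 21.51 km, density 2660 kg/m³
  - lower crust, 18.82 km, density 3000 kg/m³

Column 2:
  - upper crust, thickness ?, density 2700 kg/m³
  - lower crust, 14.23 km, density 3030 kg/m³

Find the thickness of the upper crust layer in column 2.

Take the compensation level at the base of the deeper column (depth z_c below the surface of column 1) and equate Σ ρ_i t_i down to z_c; mantle fills any gap and the z_c terms cancel.
Column 1: 1.222×1950 + 21.51×2660 + 18.82×3000 + (z_c − 41.552)×3230
Column 2: 3.697×0 + x×2700 + 14.23×3030 + (z_c − 3.697 − 14.23 − x)×3230
The z_c×3230 term appears on both sides and cancels. Collect the known terms of each column as K = Σ(ρt)_known − 3230 × (depth of known layers): K_1 = 116059.5 − 3230×41.552 = −18153.46; K_2 = 43116.9 − 3230×(3.697 + 14.23) = −14787.31.
Balance: K_1 = K_2 − x×(3230 − 2700), so x = (K_2 − K_1)/(3230 − 2700) = 3366.15/530 = 6.35 km.

6.35 km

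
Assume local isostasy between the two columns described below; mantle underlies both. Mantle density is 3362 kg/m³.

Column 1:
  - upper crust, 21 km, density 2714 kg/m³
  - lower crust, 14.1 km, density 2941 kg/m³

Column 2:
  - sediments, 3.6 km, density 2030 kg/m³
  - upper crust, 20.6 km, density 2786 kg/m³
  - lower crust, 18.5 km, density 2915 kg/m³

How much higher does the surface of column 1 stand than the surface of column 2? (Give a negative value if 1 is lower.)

For any compensation level in the mantle, the mantle terms cancel and isostasy reduces to e = (Σt_1 − Σt_2) − (Σ(ρt)_1 − Σ(ρt)_2) / ρ_m.
Σt_1 = 35.1 km; Σt_2 = 42.7 km; Σ(ρt)_1 = 98462.1; Σ(ρt)_2 = 118627.1 (in km·kg/m³).
e = (35.1 − 42.7) − (98462.1 − 118627.1) / 3362 = −1.6 km.

−1.6 km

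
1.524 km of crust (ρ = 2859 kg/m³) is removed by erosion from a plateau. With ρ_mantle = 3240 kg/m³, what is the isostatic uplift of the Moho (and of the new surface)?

Unloading: uplift u = e ρ_c/ρ_m = 1.524 km × 2859/3240 = 1.34 km.

1.34 km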